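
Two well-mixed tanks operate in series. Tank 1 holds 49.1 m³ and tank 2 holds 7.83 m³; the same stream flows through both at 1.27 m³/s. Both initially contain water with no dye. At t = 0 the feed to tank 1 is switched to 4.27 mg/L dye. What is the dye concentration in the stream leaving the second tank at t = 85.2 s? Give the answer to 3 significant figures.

Species balance on tank i: dCᵢ/dt = (Cᵢ₋₁ − Cᵢ)/τᵢ with τᵢ = Vᵢ/Q.
τ₁ = 49.1/1.27 = 38.661 s; τ₂ = 7.83/1.27 = 6.1654 s.
Tank 1: C₁ = C_in(1 − e^(−t/τ₁)). Tank 2 (τ₁ ≠ τ₂): C₂ = C_in[1 − (τ₁ e^(−t/τ₁) − τ₂ e^(−t/τ₂))/(τ₁ − τ₂)].
At t = 85.2: e^(−t/τ₁) = 0.11039, e^(−t/τ₂) = 9.9636e-07.
C₂ = 4.27·[1 − (38.661·0.11039 − 6.1654·9.9636e-07)/(32.496)] = 4.27·0.86867 = 3.7092 mg/L.

3.71 mg/L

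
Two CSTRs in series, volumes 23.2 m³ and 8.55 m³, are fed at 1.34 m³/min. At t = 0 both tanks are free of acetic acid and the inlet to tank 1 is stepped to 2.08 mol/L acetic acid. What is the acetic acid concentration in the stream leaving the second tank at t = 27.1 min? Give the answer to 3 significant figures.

1.41 mol/L

Species balance on tank i: dCᵢ/dt = (Cᵢ₋₁ − Cᵢ)/τᵢ with τᵢ = Vᵢ/Q.
τ₁ = 23.2/1.34 = 17.313 min; τ₂ = 8.55/1.34 = 6.3806 min.
Solving the cascade with C₁(0)=C₂(0)=0 gives C₂(t) = C_in[1 − (τ₁ e^(−t/τ₁) − τ₂ e^(−t/τ₂))/(τ₁ − τ₂)].
At t = 27.1: e^(−t/τ₁) = 0.20903, e^(−t/τ₂) = 0.014303.
C₂ = 2.08·[1 − (17.313·0.20903 − 6.3806·0.014303)/(10.933)] = 2.08·0.67732 = 1.4088 mol/L.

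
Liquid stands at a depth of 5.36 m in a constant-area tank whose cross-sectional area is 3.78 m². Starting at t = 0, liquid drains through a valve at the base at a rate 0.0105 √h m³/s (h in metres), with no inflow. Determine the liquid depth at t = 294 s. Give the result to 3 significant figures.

3.64 m

Accumulation of liquid (constant cross-section A): A dh/dt = −0.0105 √h.
Separate and integrate: 2(√h − √h₀) = −(0.0105/A) t.
√h = √5.36 − 0.0105·294/(2·3.78) = 2.3152 − 0.40833 = 1.9068.
h = 1.9068² = 3.6360 m.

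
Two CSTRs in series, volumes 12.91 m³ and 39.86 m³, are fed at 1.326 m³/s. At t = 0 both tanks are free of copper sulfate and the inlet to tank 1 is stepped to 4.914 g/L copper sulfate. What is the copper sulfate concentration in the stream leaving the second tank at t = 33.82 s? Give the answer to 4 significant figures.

2.628 g/L

Species balance on tank i: dCᵢ/dt = (Cᵢ₋₁ − Cᵢ)/τᵢ with τᵢ = Vᵢ/Q.
τ₁ = 12.91/1.326 = 9.73605 s; τ₂ = 39.86/1.326 = 30.0603 s.
Solving the cascade with C₁(0)=C₂(0)=0 gives C₂(t) = C_in[1 − (τ₁ e^(−t/τ₁) − τ₂ e^(−t/τ₂))/(τ₁ − τ₂)].
At t = 33.82: e^(−t/τ₁) = 0.0310025, e^(−t/τ₂) = 0.324629.
C₂ = 4.914·[1 − (9.73605·0.0310025 − 30.0603·0.324629)/(-20.3243)] = 4.914·0.534713 = 2.62758 g/L.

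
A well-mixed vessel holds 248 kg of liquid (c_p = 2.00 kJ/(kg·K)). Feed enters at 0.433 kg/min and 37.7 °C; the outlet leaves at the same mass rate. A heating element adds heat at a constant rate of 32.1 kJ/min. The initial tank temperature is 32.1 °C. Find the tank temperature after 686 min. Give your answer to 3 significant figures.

First-law balance (no shaft work): M c_p dT/dt = ṁ c_p (T_in − T) + 32.1.
τ = M/ṁ = 572.75 min; T_ss = T_in + Q̇/(ṁ c_p) = 37.7 + 32.1/(0.433·2.00) = 74.767 °C.
T approaches T_ss exponentially: T(t) = T_ss + (T₀ − T_ss) e^(−t/τ).
T(686) = 74.767 + (-42.667)·e^(−686/572.75) = 74.767 + (-42.667)·0.30188 = 61.887 °C.

61.9 °C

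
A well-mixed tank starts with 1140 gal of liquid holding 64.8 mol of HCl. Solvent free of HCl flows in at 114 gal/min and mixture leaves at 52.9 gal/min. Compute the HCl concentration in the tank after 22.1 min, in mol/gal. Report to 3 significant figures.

Let m(t) be the amount of HCl. Volume: V(t) = V₀ + (Q_in − Q_out) t = 1140 + 61.100 t; V(22.1) = 2490.3 gal.
Species balance (pure solvent in): dm/dt = −Q_out · m/V(t).
Separate: dm/m = −Q_out dt/V(t) ⇒ ln(m/m₀) = −(Q_out/(Q_in−Q_out)) ln(V/V₀).
m = m₀ (V₀/V)^(Q_out/(Q_in−Q_out)) = 64.8 × (1140/2490.3)^(0.86579) = 32.943 mol.
C = m/V = 32.943/2490.3 = 0.013229 mol/gal.

0.0132 mol/gal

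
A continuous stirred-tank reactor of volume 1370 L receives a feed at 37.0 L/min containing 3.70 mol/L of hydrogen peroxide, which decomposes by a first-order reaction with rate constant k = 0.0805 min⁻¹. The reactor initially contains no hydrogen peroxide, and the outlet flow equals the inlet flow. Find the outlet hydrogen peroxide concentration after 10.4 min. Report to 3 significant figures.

0.626 mol/L

Accumulation = in − out − consumed: V dC/dt = Q C_in − Q C − k V C.
dC/dt = (Q/V) C_in − (Q/V + k) C; effective rate a = Q/V + k = 0.027007 + 0.0805 = 0.10751 min⁻¹.
C_ss = Q C_in/(Q + kV) = 0.92949 mol/L; C(t) = C_ss + (C₀ − C_ss) e^(−a t).
C(10.4) = 0.92949 + (-0.92949)·e^(−0.10751·10.4) = 0.92949 + (-0.92949)·0.32691 = 0.62563 mol/L.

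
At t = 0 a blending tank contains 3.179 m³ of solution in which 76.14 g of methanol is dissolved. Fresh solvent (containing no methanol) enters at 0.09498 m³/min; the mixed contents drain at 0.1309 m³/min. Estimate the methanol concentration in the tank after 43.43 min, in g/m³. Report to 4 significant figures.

Total volume: dV/dt = Q_in − Q_out = -0.0359200 m³/min, so V(t) = 3.179 − 0.0359200 t and V(43.43) = 1.61899 m³.
No methanol enters, so dm/dt = −Q_out · (m/V).
dm/m = −Q_out dt/(V₀ − 0.0359200 t); integrating gives ln(m/m₀) = −(Q_out/(Q_in−Q_out)) ln(V/V₀).
m = m₀ (V₀/V)^(Q_out/(Q_in−Q_out)) = 76.14 × (3.179/1.61899)^(-3.64421) = 6.51171 g.
C = m/V = 6.51171/1.61899 = 4.02207 g/m³.

4.022 g/m³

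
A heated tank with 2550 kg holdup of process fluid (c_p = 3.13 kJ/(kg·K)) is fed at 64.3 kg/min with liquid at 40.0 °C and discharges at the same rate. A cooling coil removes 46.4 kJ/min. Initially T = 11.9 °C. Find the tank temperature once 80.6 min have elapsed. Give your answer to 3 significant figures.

M c_p dT/dt = ṁ c_p (T_in − T) − Q̇.
Rearrange: dT/dt = (T_ss − T)/τ with τ = M/ṁ = 39.658 min and T_ss = T_in − Q̇/(ṁ c_p) = 39.769 °C.
Integrating: T(t) = T_ss + (T₀ − T_ss) e^(−t/τ).
T(80.6) = 39.769 + (-27.869)·e^(−80.6/39.658) = 39.769 + (-27.869)·0.13102 = 36.118 °C.

36.1 °C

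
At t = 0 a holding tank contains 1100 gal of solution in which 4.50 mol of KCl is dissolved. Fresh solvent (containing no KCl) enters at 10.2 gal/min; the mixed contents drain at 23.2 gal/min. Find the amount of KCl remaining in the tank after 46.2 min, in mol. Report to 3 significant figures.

1.10 mol

Total volume: dV/dt = Q_in − Q_out = -13.000 gal/min, so V(t) = 1100 − 13.000 t and V(46.2) = 499.40 gal.
No KCl enters, so dm/dt = −Q_out · (m/V).
dm/m = −Q_out dt/(V₀ − 13.000 t); integrating gives ln(m/m₀) = −(Q_out/(Q_in−Q_out)) ln(V/V₀).
m = m₀ (V₀/V)^(Q_out/(Q_in−Q_out)) = 4.50 × (1100/499.40)^(-1.7846) = 1.0995 mol.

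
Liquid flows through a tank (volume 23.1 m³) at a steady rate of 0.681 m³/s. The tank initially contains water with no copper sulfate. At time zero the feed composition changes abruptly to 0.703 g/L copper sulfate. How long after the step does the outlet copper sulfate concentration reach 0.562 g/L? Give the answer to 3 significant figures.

54.5 s

Species balance: V dC/dt = Q(C_in − C) ⇒ τ = V/Q = 33.921 s.
C(t) = C_in + (C₀ − C_in) e^(−t/τ). Set C = 0.562 and solve for t:
e^(−t/τ) = (C − C_in)/(C₀ − C_in) = (0.562 − 0.703)/(0 − 0.703) = 0.20057
t = −τ ln(…) = 33.921 × 1.6066 = 54.497 s.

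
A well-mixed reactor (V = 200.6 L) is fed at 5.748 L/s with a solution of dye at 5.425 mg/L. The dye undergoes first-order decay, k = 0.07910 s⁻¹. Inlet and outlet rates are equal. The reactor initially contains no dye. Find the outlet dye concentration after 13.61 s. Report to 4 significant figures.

1.110 mg/L

Accumulation = in − out − consumed: V dC/dt = Q C_in − Q C − k V C.
This is linear with rate a = Q/V + k = 0.107754 s⁻¹.
C_ss = Q C_in/(Q + kV) = 1.44262 mg/L; C(t) = C_ss + (C₀ − C_ss) e^(−a t).
C(13.61) = 1.44262 + (-1.44262)·e^(−0.107754·13.61) = 1.44262 + (-1.44262)·0.230724 = 1.10977 mg/L.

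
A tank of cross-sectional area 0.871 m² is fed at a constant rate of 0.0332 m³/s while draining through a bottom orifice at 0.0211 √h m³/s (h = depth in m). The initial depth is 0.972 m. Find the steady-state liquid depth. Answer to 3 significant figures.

Mass balance (ρ constant): A dh/dt = Q_in − 0.0211 √h. At steady state dh/dt = 0:
Q_in = 0.0211 √h_ss ⇒ √h_ss = 0.0332/0.0211 = 1.5735.
h_ss = 1.5735² = 2.4758 m. (Since h₀ = 0.972 m < h_ss, the level will rise toward this value.)

2.48 m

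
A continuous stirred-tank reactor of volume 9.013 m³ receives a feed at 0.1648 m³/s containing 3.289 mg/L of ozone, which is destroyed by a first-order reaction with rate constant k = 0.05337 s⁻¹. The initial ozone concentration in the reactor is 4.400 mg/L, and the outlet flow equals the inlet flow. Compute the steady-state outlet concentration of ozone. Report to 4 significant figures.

Accumulation = in − out − consumed: V dC/dt = Q C_in − Q C − k V C.
At steady state: 0 = Q C_in − (Q + kV) C_ss, so C_ss = Q C_in/(Q + kV).
C_ss = 0.1648·3.289/(0.1648 + 0.05337·9.013) = 0.542027/0.645824 = 0.839280 mg/L.

0.8393 mg/L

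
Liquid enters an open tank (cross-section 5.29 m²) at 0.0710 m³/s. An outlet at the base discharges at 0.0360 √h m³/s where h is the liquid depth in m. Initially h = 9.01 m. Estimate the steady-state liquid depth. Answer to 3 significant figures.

A dh/dt = Q_in − 0.0360 √h. Steady state requires inflow = outflow:
Q_in = 0.0360 √h_ss ⇒ √h_ss = 0.0710/0.0360 = 1.9722.
h_ss = 1.9722² = 3.8897 m. (Since h₀ = 9.01 m > h_ss, the level will fall toward this value.)

3.89 m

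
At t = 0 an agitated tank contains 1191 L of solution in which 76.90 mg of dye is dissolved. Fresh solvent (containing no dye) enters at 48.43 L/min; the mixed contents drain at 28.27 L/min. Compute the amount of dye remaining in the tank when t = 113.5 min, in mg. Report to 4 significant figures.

17.10 mg

Total volume: dV/dt = Q_in − Q_out = 20.1600 L/min, so V(t) = 1191 + 20.1600 t and V(113.5) = 3479.16 L.
No dye enters, so dm/dt = −Q_out · (m/V).
Separate: dm/m = −Q_out dt/V(t) ⇒ ln(m/m₀) = −(Q_out/(Q_in−Q_out)) ln(V/V₀).
m = m₀ (V₀/V)^(Q_out/(Q_in−Q_out)) = 76.90 × (1191/3479.16)^(1.40228) = 17.1032 mg.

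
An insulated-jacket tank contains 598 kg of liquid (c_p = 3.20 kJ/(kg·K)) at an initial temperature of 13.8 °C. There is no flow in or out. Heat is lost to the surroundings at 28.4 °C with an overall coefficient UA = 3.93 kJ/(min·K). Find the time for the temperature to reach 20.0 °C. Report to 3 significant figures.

M c_p dT/dt = −UA(T − T_amb).
τ = M c_p/UA = 486.92 min; T_ss = T_amb = 28.400 °C.
T(t) = T_ss + (T₀ − T_ss)e^(−t/τ); set T = 20.0:
t = −τ ln[(T − T_ss)/(T₀ − T_ss)] = −486.92 · ln(0.57534) = 269.17 min.

269 min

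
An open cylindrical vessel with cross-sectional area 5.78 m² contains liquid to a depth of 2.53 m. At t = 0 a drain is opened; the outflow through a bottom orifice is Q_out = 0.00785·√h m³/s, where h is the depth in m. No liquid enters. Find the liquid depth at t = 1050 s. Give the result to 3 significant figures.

A dh/dt = −Q_out = −0.00785 √h.
∫ h^(−1/2) dh = −(0.00785/A) ∫ dt, giving 2√h = 2√h₀ − (0.00785/A) t.
√h = √2.53 − 0.00785·1050/(2·5.78) = 1.5906 − 0.71302 = 0.87758.
h = 0.87758² = 0.77014 m.

0.770 m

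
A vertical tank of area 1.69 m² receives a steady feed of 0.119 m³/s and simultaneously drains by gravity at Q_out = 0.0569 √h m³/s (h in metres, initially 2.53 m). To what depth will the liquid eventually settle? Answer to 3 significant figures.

4.37 m

Level balance: A dh/dt = 0.119 − 0.0569 √h. Setting dh/dt = 0:
Q_in = 0.0569 √h_ss ⇒ √h_ss = 0.119/0.0569 = 2.0914.
h_ss = 2.0914² = 4.3739 m. (Since h₀ = 2.53 m < h_ss, the level will rise toward this value.)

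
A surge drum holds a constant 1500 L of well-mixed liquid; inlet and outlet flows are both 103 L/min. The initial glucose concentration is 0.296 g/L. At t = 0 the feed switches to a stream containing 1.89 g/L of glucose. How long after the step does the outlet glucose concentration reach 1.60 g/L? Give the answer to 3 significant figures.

Species balance: V dC/dt = Q(C_in − C) ⇒ τ = V/Q = 14.563 min.
C(t) = C_in + (C₀ − C_in) e^(−t/τ). Set C = 1.60 and solve for t:
e^(−t/τ) = (C − C_in)/(C₀ − C_in) = (1.60 − 1.89)/(0.296 − 1.89) = 0.18193
t = −τ ln(…) = 14.563 × 1.7041 = 24.817 min.

24.8 min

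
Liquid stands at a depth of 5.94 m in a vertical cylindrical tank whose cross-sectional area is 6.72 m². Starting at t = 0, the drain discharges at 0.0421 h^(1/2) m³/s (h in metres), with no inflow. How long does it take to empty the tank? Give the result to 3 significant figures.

778 s

With no inflow, A dh/dt = −0.0421 √h.
This is separable: 2 d(√h)/dt = −0.0421/A, so √h = √h₀ − (0.0421/(2A)) t.
Tank is empty when √h = 0: t_empty = 2A√h₀/0.0421.
t_empty = 2·6.72·√5.94/0.0421 = 13.440·2.4372/0.0421 = 778.06 s.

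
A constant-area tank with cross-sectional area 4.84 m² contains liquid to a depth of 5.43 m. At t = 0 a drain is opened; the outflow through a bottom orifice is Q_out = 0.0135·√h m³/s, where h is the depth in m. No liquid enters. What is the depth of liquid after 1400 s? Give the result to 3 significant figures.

With no inflow, A dh/dt = −0.0135 √h.
∫ h^(−1/2) dh = −(0.0135/A) ∫ dt, giving 2√h = 2√h₀ − (0.0135/A) t.
√h = √5.43 − 0.0135·1400/(2·4.84) = 2.3302 − 1.9525 = 0.37776.
h = 0.37776² = 0.14270 m.

0.143 m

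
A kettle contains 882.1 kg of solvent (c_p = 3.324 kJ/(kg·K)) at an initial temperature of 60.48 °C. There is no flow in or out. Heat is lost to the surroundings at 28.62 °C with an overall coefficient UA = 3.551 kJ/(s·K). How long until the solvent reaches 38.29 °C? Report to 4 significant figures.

984.5 s

Unsteady energy balance on the tank contents: M c_p dT/dt = −UA(T − T_amb).
τ = M c_p/UA = 825.711 s; T_ss = T_amb = 28.6200 °C.
T(t) = T_ss + (T₀ − T_ss)e^(−t/τ); set T = 38.29:
t = −τ ln[(T − T_ss)/(T₀ − T_ss)] = −825.711 · ln(0.303515) = 984.514 s.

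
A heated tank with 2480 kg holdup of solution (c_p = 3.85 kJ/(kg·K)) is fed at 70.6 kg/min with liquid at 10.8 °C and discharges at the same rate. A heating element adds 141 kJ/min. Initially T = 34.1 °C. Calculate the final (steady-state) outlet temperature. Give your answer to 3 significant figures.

11.3 °C

Unsteady energy balance on the tank contents: M c_p dT/dt = ṁ c_p (T_in − T) + 141.
At steady state dT/dt = 0 ⇒ T_ss = T_in + Q̇/(ṁ c_p) = 10.8 + 141/(70.6·3.85) = 11.319 °C.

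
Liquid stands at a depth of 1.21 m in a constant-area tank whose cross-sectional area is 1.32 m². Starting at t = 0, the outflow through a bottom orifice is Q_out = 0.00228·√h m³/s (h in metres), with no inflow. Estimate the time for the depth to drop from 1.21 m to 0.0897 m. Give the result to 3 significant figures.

927 s

Accumulation of liquid (constant cross-section A): A dh/dt = −0.00228 √h.
Separate and integrate: 2(√h − √h₀) = −(0.00228/A) t.
t = 2A(√h₀ − √h)/0.00228 = 2·1.32·(√1.21 − √0.0897)/0.00228
  = 2.6400 × (1.1000 − 0.29950) / 0.00228 = 926.90 s.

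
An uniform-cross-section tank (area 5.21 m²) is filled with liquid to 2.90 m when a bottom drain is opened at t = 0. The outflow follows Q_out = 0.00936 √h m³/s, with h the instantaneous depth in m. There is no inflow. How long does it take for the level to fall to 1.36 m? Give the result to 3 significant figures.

A dh/dt = −Q_out = −0.00936 √h.
This is separable: 2 d(√h)/dt = −0.00936/A, so √h = √h₀ − (0.00936/(2A)) t.
t = 2A(√h₀ − √h)/0.00936 = 2·5.21·(√2.90 − √1.36)/0.00936
  = 10.420 × (1.7029 − 1.1662) / 0.00936 = 597.53 s.

598 s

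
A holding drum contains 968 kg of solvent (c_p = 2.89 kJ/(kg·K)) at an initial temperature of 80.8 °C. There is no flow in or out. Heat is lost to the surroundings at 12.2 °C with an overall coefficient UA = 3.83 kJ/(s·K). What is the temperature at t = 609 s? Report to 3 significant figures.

42.0 °C

Lumped-capacitance energy balance: M c_p dT/dt = UA(T_amb − T).
dT/dt = (T_ss − T)/τ with T_ss = T_amb = 12.200 °C, τ = M c_p/UA = 968·2.89/3.83 = 730.42 s.
This is linear first-order; T(t) = T_ss + (T₀ − T_ss) e^(−t/τ).
T(609) = 12.200 + (68.600)·0.43441 = 42.001 °C.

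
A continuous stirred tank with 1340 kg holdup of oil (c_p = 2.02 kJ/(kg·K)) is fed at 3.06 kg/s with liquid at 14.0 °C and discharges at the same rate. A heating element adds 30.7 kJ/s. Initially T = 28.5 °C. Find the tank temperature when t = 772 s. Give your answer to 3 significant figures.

20.6 °C

M c_p dT/dt = ṁ c_p (T_in − T) + Q̇.
Rearrange: dT/dt = (T_ss − T)/τ with τ = M/ṁ = 437.91 s and T_ss = T_in + Q̇/(ṁ c_p) = 18.967 °C.
Solution: T(t) = T_ss + (T₀ − T_ss) e^(−t/τ).
T(772) = 18.967 + (9.5333)·e^(−772/437.91) = 18.967 + (9.5333)·0.17154 = 20.602 °C.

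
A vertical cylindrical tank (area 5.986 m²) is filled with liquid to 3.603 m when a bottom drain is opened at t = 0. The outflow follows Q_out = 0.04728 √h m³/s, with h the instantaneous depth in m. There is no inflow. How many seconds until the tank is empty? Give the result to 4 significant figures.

480.6 s

With no inflow, A dh/dt = −0.04728 √h.
This is separable: 2 d(√h)/dt = −0.04728/A, so √h = √h₀ − (0.04728/(2A)) t.
Tank is empty when √h = 0: t_empty = 2A√h₀/0.04728.
t_empty = 2·5.986·√3.603/0.04728 = 11.9720·1.89816/0.04728 = 480.642 s.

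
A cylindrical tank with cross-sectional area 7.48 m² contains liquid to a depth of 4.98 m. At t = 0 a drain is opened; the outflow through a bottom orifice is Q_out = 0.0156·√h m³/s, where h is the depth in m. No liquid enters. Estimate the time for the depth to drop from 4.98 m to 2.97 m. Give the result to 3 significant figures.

A dh/dt = −Q_out = −0.0156 √h.
Separate and integrate: 2(√h − √h₀) = −(0.0156/A) t.
t = 2A(√h₀ − √h)/0.0156 = 2·7.48·(√4.98 − √2.97)/0.0156
  = 14.960 × (2.2316 − 1.7234) / 0.0156 = 487.37 s.

487 s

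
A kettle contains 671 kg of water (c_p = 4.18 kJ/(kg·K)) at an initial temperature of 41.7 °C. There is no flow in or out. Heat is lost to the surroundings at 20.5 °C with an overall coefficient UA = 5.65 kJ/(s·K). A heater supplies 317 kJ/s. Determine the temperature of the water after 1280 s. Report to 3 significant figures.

Heat balance on the well-mixed liquid: M c_p dT/dt = −UA(T − T_amb) + Q̇.
dT/dt = (T_ss − T)/τ with T_ss = T_amb + Q̇/UA = 20.5 + 317/5.65 = 76.606 °C, τ = M c_p/UA = 671·4.18/5.65 = 496.42 s.
Integrating: T(t) = T_ss + (T₀ − T_ss) e^(−t/τ).
T(1280) = 76.606 + (-34.906)·0.075891 = 73.957 °C.

74.0 °C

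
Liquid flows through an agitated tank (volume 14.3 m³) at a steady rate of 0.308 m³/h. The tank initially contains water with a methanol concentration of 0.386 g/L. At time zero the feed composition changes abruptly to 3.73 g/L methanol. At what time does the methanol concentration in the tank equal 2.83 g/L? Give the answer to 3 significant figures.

60.9 h

Species balance on the tank: V dC/dt = Q(C_in − C), so τ = V/Q = 46.429 h.
C(t) = C_in + (C₀ − C_in) e^(−t/τ). Set C = 2.83 and solve for t:
e^(−t/τ) = (C − C_in)/(C₀ − C_in) = (2.83 − 3.73)/(0.386 − 3.73) = 0.26914
t = −τ ln(…) = 46.429 × 1.3125 = 60.939 h.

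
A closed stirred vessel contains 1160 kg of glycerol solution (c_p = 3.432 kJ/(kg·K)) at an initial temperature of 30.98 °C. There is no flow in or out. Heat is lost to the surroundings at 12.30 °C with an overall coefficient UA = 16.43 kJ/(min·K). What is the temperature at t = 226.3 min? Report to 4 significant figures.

19.64 °C

M c_p dT/dt = −UA(T − T_amb).
dT/dt = (T_ss − T)/τ with T_ss = T_amb = 12.3000 °C, τ = M c_p/UA = 1160·3.432/16.43 = 242.308 min.
This is linear first-order; T(t) = T_ss + (T₀ − T_ss) e^(−t/τ).
T(226.3) = 12.3000 + (18.6800)·0.393004 = 19.6413 °C.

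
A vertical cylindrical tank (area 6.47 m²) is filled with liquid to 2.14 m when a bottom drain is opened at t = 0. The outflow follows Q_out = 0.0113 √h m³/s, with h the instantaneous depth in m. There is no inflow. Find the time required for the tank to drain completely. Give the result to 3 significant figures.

With no inflow, A dh/dt = −0.0113 √h.
Separate and integrate: 2(√h − √h₀) = −(0.0113/A) t.
Set h = 0: 2√h₀ = (0.0113/A) t_empty ⇒ t_empty = 2A√h₀/0.0113.
t_empty = 2·6.47·√2.14/0.0113 = 12.940·1.4629/0.0113 = 1675.2 s.

1680 s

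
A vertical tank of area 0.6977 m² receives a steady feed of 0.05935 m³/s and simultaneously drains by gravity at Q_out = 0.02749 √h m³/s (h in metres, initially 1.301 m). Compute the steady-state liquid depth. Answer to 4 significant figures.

4.661 m

Unsteady balance on liquid volume: A dh/dt = Q_in − 0.02749 √h. At steady state dh/dt = 0:
Q_in = 0.02749 √h_ss ⇒ √h_ss = 0.05935/0.02749 = 2.15897.
h_ss = 2.15897² = 4.66114 m. (Since h₀ = 1.301 m < h_ss, the level will rise toward this value.)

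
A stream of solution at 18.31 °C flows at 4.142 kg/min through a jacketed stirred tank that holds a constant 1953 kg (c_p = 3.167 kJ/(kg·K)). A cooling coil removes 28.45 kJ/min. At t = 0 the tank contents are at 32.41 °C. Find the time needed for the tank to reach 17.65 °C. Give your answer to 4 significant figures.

M c_p dT/dt = ṁ c_p (T_in − T) − Q̇.
τ = M/ṁ = 471.511 min; T_ss = T_in − Q̇/(ṁ c_p) = 16.1412 °C.
T(t) = T_ss + (T₀ − T_ss) e^(−t/τ). Set T = 17.65:
e^(−t/τ) = (17.65 − 16.1412)/(32.41 − 16.1412) = 0.0927432
t = −471.511 · ln(0.0927432) = 1121.22 min.

1121 min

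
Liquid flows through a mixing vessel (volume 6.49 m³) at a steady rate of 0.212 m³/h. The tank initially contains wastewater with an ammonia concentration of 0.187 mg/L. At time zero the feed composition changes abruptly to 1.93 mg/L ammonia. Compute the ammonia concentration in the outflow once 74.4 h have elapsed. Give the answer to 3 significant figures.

Transient balance on the dissolved component: V dC/dt = Q(C_in − C).
Time constant τ = V/Q = 6.49/0.212 = 30.613 h.
This is linear first-order; C(t) = C_in + (C₀ − C_in) e^(−t/τ).
C(74.4) = 1.93 + (0.187 − 1.93)·e^(−74.4/30.613) = 1.93 + (-1.7430)·0.088008 = 1.7766 mg/L.

1.78 mg/L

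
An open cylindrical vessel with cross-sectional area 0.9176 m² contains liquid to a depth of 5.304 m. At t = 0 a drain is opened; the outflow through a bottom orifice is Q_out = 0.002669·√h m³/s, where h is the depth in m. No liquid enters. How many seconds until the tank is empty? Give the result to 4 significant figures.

Mass balance (ρ constant): A dh/dt = −0.002669 √h.
∫ h^(−1/2) dh = −(0.002669/A) ∫ dt, giving 2√h = 2√h₀ − (0.002669/A) t.
Set h = 0: 2√h₀ = (0.002669/A) t_empty ⇒ t_empty = 2A√h₀/0.002669.
t_empty = 2·0.9176·√5.304/0.002669 = 1.83520·2.30304/0.002669 = 1583.57 s.

1584 s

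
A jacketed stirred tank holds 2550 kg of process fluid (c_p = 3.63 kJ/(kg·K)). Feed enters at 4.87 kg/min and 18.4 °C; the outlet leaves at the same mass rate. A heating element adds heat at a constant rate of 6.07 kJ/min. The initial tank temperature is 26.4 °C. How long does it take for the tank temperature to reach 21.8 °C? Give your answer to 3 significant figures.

M c_p dT/dt = ṁ c_p (T_in − T) + Q̇.
τ = M/ṁ = 523.61 min; T_ss = T_in + Q̇/(ṁ c_p) = 18.743 °C.
T(t) = T_ss + (T₀ − T_ss) e^(−t/τ). Set T = 21.8:
e^(−t/τ) = (21.8 − 18.743)/(26.4 − 18.743) = 0.39921
t = −523.61 · ln(0.39921) = 480.81 min.

481 min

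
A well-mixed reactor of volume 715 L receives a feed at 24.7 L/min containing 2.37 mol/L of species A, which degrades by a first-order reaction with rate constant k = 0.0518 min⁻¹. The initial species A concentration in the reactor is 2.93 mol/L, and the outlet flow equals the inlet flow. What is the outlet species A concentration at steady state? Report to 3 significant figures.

0.948 mol/L

Species balance: V dC/dt = Q C_in − Q C − k V C.
Steady state (dC/dt = 0): C_ss = Q C_in/(Q + kV) = C_in/(1 + kV/Q).
C_ss = 24.7·2.37/(24.7 + 0.0518·715) = 58.539/61.737 = 0.94820 mol/L.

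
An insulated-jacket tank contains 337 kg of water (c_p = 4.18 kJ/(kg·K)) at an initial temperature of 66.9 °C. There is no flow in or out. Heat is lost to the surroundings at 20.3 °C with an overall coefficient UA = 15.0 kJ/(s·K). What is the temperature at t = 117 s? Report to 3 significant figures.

33.7 °C

Lumped-capacitance energy balance: M c_p dT/dt = UA(T_amb − T).
dT/dt = (T_ss − T)/τ with T_ss = T_amb = 20.300 °C, τ = M c_p/UA = 337·4.18/15.0 = 93.911 s.
This is linear first-order; T(t) = T_ss + (T₀ − T_ss) e^(−t/τ).
T(117) = 20.300 + (46.600)·0.28769 = 33.706 °C.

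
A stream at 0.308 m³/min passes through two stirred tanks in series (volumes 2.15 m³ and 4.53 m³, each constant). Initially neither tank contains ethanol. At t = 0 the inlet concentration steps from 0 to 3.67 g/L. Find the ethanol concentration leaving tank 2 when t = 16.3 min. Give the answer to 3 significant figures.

1.68 g/L

Each tank obeys Vᵢ dCᵢ/dt = Q(Cᵢ₋₁ − Cᵢ), so τᵢ = Vᵢ/Q.
τ₁ = 2.15/0.308 = 6.9805 min; τ₂ = 4.53/0.308 = 14.708 min.
Solving the cascade with C₁(0)=C₂(0)=0 gives C₂(t) = C_in[1 − (τ₁ e^(−t/τ₁) − τ₂ e^(−t/τ₂))/(τ₁ − τ₂)].
At t = 16.3: e^(−t/τ₁) = 0.096804, e^(−t/τ₂) = 0.33013.
C₂ = 3.67·[1 − (6.9805·0.096804 − 14.708·0.33013)/(-7.7273)] = 3.67·0.45908 = 1.6848 g/L.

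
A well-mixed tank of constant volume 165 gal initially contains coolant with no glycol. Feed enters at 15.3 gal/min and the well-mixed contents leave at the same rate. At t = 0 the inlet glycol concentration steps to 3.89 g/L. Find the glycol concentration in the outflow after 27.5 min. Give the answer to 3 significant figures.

3.59 g/L

Transient balance on the dissolved component: V dC/dt = Q(C_in − C).
Time constant τ = V/Q = 165/15.3 = 10.784 min.
This is linear first-order; C(t) = C_in + (C₀ − C_in) e^(−t/τ).
C(27.5) = 3.89 + (0 − 3.89)·e^(−27.5/10.784) = 3.89 + (-3.8900)·0.078082 = 3.5863 g/L.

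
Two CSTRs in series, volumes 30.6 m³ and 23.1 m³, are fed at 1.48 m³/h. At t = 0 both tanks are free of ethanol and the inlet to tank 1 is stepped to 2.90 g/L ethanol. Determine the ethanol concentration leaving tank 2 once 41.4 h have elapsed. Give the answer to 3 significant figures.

Each tank obeys Vᵢ dCᵢ/dt = Q(Cᵢ₋₁ − Cᵢ), so τᵢ = Vᵢ/Q.
τ₁ = 30.6/1.48 = 20.676 h; τ₂ = 23.1/1.48 = 15.608 h.
Tank 1: C₁ = C_in(1 − e^(−t/τ₁)). Tank 2 (τ₁ ≠ τ₂): C₂ = C_in[1 − (τ₁ e^(−t/τ₁) − τ₂ e^(−t/τ₂))/(τ₁ − τ₂)].
At t = 41.4: e^(−t/τ₁) = 0.13502, e^(−t/τ₂) = 0.070477.
C₂ = 2.90·[1 − (20.676·0.13502 − 15.608·0.070477)/(5.0676)] = 2.90·0.66620 = 1.9320 g/L.

1.93 g/L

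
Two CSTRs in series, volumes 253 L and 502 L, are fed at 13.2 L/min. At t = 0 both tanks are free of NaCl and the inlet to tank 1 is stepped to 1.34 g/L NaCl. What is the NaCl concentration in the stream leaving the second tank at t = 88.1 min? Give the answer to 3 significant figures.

Time constants: τᵢ = Vᵢ/Q for each well-mixed tank.
τ₁ = 253/13.2 = 19.167 min; τ₂ = 502/13.2 = 38.030 min.
Tank 1: C₁ = C_in(1 − e^(−t/τ₁)). Tank 2 (τ₁ ≠ τ₂): C₂ = C_in[1 − (τ₁ e^(−t/τ₁) − τ₂ e^(−t/τ₂))/(τ₁ − τ₂)].
At t = 88.1: e^(−t/τ₁) = 0.010087, e^(−t/τ₂) = 0.098611.
C₂ = 1.34·[1 − (19.167·0.010087 − 38.030·0.098611)/(-18.864)] = 1.34·0.81144 = 1.0873 g/L.

1.09 g/L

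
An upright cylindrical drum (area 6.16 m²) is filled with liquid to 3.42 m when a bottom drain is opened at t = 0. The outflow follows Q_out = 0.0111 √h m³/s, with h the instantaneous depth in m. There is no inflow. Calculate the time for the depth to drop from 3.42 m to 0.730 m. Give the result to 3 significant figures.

1100 s

A dh/dt = −Q_out = −0.0111 √h.
This is separable: 2 d(√h)/dt = −0.0111/A, so √h = √h₀ − (0.0111/(2A)) t.
t = 2A(√h₀ − √h)/0.0111 = 2·6.16·(√3.42 − √0.730)/0.0111
  = 12.320 × (1.8493 − 0.85440) / 0.0111 = 1104.3 s.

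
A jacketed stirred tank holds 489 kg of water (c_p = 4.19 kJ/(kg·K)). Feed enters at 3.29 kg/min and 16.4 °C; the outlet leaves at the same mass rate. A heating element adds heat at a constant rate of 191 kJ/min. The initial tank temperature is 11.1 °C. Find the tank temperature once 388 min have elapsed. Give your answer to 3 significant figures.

28.8 °C

Energy balance: M c_p dT/dt = ṁ c_p (T_in − T) + 191.
τ = M/ṁ = 148.63 min; T_ss = T_in + Q̇/(ṁ c_p) = 16.4 + 191/(3.29·4.19) = 30.256 °C.
This is linear first-order; T(t) = T_ss + (T₀ − T_ss) e^(−t/τ).
T(388) = 30.256 + (-19.156)·e^(−388/148.63) = 30.256 + (-19.156)·0.073500 = 28.848 °C.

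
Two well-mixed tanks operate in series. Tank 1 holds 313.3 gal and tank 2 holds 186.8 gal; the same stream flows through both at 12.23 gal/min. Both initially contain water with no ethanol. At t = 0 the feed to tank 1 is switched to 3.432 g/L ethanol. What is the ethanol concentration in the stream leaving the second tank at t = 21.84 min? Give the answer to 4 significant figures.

Species balance on tank i: dCᵢ/dt = (Cᵢ₋₁ − Cᵢ)/τᵢ with τᵢ = Vᵢ/Q.
τ₁ = 313.3/12.23 = 25.6173 min; τ₂ = 186.8/12.23 = 15.2739 min.
Solving the cascade with C₁(0)=C₂(0)=0 gives C₂(t) = C_in[1 − (τ₁ e^(−t/τ₁) − τ₂ e^(−t/τ₂))/(τ₁ − τ₂)].
At t = 21.84: e^(−t/τ₁) = 0.426327, e^(−t/τ₂) = 0.239336.
C₂ = 3.432·[1 − (25.6173·0.426327 − 15.2739·0.239336)/(10.3434)] = 3.432·0.297546 = 1.02118 g/L.

1.021 g/L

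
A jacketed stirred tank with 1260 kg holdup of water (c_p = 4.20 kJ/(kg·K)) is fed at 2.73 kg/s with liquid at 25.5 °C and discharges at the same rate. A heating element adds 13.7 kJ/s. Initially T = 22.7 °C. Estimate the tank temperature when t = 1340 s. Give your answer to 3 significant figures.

26.5 °C

M c_p dT/dt = ṁ c_p (T_in − T) + Q̇.
Rearrange: dT/dt = (T_ss − T)/τ with τ = M/ṁ = 461.54 s and T_ss = T_in + Q̇/(ṁ c_p) = 26.695 °C.
Integrating: T(t) = T_ss + (T₀ − T_ss) e^(−t/τ).
T(1340) = 26.695 + (-3.9948)·e^(−1340/461.54) = 26.695 + (-3.9948)·0.054840 = 26.476 °C.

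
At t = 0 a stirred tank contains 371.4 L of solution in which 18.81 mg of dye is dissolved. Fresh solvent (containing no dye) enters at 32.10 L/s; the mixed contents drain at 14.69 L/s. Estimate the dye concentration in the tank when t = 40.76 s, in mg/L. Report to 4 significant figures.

0.007064 mg/L

Total volume: dV/dt = Q_in − Q_out = 17.4100 L/s, so V(t) = 371.4 + 17.4100 t and V(40.76) = 1081.03 L.
Species balance (pure solvent in): dm/dt = −Q_out · m/V(t).
Separate: dm/m = −Q_out dt/V(t) ⇒ ln(m/m₀) = −(Q_out/(Q_in−Q_out)) ln(V/V₀).
m = m₀ (V₀/V)^(Q_out/(Q_in−Q_out)) = 18.81 × (371.4/1081.03)^(0.843768) = 7.63631 mg.
C = m/V = 7.63631/1081.03 = 0.00706391 mg/L.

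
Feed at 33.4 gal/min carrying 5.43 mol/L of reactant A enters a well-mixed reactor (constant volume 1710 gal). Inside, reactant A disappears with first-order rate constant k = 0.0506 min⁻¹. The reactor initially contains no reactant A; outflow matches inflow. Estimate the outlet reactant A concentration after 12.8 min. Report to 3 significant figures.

0.896 mol/L

V dC/dt = Q(C_in − C) − k V C.
This is linear with rate a = Q/V + k = 0.070132 min⁻¹.
C_ss = Q C_in/(Q + kV) = 1.5123 mol/L; C(t) = C_ss + (C₀ − C_ss) e^(−a t).
C(12.8) = 1.5123 + (-1.5123)·e^(−0.070132·12.8) = 1.5123 + (-1.5123)·0.40751 = 0.89601 mol/L.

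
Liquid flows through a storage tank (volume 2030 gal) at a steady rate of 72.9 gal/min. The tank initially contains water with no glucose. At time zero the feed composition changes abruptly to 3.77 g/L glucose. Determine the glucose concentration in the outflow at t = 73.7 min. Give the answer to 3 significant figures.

Transient balance on the dissolved component: V dC/dt = Q(C_in − C).
Time constant τ = V/Q = 2030/72.9 = 27.846 min.
C approaches C_in exponentially: C(t) = C_in + (C₀ − C_in) e^(−t/τ).
C(73.7) = 3.77 + (0 − 3.77)·e^(−73.7/27.846) = 3.77 + (-3.7700)·0.070887 = 3.5028 g/L.

3.50 g/L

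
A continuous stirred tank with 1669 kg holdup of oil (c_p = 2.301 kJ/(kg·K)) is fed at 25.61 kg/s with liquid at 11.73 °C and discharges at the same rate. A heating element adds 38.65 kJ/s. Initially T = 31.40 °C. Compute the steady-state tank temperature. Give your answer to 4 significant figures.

Energy balance: M c_p dT/dt = ṁ c_p (T_in − T) + 38.65.
At steady state dT/dt = 0 ⇒ T_ss = T_in + Q̇/(ṁ c_p) = 11.73 + 38.65/(25.61·2.301) = 12.3859 °C.

12.39 °C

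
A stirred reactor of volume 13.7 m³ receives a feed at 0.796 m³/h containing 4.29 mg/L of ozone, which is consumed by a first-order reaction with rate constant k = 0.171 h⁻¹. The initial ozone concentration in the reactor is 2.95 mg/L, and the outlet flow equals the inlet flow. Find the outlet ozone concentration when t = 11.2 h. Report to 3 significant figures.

1.23 mg/L

V dC/dt = Q(C_in − C) − k V C.
dC/dt = (Q/V) C_in − (Q/V + k) C; effective rate a = Q/V + k = 0.058102 + 0.171 = 0.22910 h⁻¹.
C_ss = Q C_in/(Q + kV) = 1.0880 mg/L; C(t) = C_ss + (C₀ − C_ss) e^(−a t).
C(11.2) = 1.0880 + (1.8620)·e^(−0.22910·11.2) = 1.0880 + (1.8620)·0.076847 = 1.2311 mg/L.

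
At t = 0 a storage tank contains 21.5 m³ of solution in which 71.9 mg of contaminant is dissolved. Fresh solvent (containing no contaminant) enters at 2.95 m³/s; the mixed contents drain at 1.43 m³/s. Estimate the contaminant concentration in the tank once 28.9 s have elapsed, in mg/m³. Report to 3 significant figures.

Let m(t) be the amount of contaminant. Volume: V(t) = V₀ + (Q_in − Q_out) t = 21.5 + 1.5200 t; V(28.9) = 65.428 m³.
Species balance (pure solvent in): dm/dt = −Q_out · m/V(t).
dm/m = −Q_out dt/(V₀ + 1.5200 t); integrating gives ln(m/m₀) = −(Q_out/(Q_in−Q_out)) ln(V/V₀).
m = m₀ (V₀/V)^(Q_out/(Q_in−Q_out)) = 71.9 × (21.5/65.428)^(0.94079) = 25.236 mg.
C = m/V = 25.236/65.428 = 0.38571 mg/m³.

0.386 mg/m³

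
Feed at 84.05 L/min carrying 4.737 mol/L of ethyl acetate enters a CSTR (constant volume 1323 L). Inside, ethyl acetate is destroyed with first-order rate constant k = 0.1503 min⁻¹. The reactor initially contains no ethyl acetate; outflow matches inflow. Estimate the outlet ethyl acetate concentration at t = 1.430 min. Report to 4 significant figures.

V dC/dt = Q(C_in − C) − k V C.
This is linear with rate a = Q/V + k = 0.213830 min⁻¹.
C_ss = Q C_in/(Q + kV) = 1.40738 mol/L; C(t) = C_ss + (C₀ − C_ss) e^(−a t).
C(1.430) = 1.40738 + (-1.40738)·e^(−0.213830·1.430) = 1.40738 + (-1.40738)·0.736551 = 0.370774 mol/L.

0.3708 mol/L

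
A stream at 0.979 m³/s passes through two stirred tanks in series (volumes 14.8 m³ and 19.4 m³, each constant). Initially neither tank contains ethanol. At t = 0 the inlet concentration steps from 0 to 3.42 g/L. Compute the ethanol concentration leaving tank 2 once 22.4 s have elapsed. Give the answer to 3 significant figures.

1.26 g/L

Each tank obeys Vᵢ dCᵢ/dt = Q(Cᵢ₋₁ − Cᵢ), so τᵢ = Vᵢ/Q.
τ₁ = 14.8/0.979 = 15.117 s; τ₂ = 19.4/0.979 = 19.816 s.
Solving the cascade with C₁(0)=C₂(0)=0 gives C₂(t) = C_in[1 − (τ₁ e^(−t/τ₁) − τ₂ e^(−t/τ₂))/(τ₁ − τ₂)].
At t = 22.4: e^(−t/τ₁) = 0.22724, e^(−t/τ₂) = 0.32291.
C₂ = 3.42·[1 − (15.117·0.22724 − 19.816·0.32291)/(-4.6987)] = 3.42·0.36931 = 1.2630 g/L.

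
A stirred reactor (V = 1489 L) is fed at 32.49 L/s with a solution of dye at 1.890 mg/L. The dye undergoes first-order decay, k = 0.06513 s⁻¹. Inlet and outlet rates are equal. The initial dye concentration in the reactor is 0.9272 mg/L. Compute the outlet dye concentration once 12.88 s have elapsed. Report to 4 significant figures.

0.6221 mg/L

Accumulation = in − out − consumed: V dC/dt = Q C_in − Q C − k V C.
This is linear with rate a = Q/V + k = 0.0869500 s⁻¹.
C_ss = Q C_in/(Q + kV) = 0.474293 mg/L; C(t) = C_ss + (C₀ − C_ss) e^(−a t).
C(12.88) = 0.474293 + (0.452907)·e^(−0.0869500·12.88) = 0.474293 + (0.452907)·0.326307 = 0.622080 mg/L.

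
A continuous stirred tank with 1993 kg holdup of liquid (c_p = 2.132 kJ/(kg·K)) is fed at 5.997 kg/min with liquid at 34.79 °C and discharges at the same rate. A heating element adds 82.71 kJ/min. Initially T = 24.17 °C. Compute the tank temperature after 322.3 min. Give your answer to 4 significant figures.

M c_p dT/dt = ṁ c_p (T_in − T) + Q̇.
Rearrange: dT/dt = (T_ss − T)/τ with τ = M/ṁ = 332.333 min and T_ss = T_in + Q̇/(ṁ c_p) = 41.2590 °C.
Integrating: T(t) = T_ss + (T₀ − T_ss) e^(−t/τ).
T(322.3) = 41.2590 + (-17.0890)·e^(−322.3/332.333) = 41.2590 + (-17.0890)·0.379155 = 34.7796 °C.

34.78 °C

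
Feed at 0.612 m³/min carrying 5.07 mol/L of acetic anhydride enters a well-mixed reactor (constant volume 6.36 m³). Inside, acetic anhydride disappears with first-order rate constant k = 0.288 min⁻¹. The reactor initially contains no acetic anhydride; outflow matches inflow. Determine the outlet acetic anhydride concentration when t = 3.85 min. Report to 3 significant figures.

0.980 mol/L

V dC/dt = Q(C_in − C) − k V C.
This is linear with rate a = Q/V + k = 0.38423 min⁻¹.
C_ss = Q C_in/(Q + kV) = 1.2697 mol/L; C(t) = C_ss + (C₀ − C_ss) e^(−a t).
C(3.85) = 1.2697 + (-1.2697)·e^(−0.38423·3.85) = 1.2697 + (-1.2697)·0.22780 = 0.98049 mol/L.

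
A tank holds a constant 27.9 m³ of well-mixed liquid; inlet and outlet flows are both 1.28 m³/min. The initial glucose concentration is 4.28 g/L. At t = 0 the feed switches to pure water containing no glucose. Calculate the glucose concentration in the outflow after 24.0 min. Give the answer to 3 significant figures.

1.42 g/L

Unsteady species balance (constant V, well mixed): V dC/dt = Q(C_in − C).
So dC/dt = (C_in − C)/τ with τ = V/Q = 27.9/1.28 = 21.797 min.
C approaches C_in exponentially: C(t) = C_in + (C₀ − C_in) e^(−t/τ).
C(24.0) = 0 + (4.28 − 0)·e^(−24.0/21.797) = 0 + (4.2800)·0.33251 = 1.4232 g/L.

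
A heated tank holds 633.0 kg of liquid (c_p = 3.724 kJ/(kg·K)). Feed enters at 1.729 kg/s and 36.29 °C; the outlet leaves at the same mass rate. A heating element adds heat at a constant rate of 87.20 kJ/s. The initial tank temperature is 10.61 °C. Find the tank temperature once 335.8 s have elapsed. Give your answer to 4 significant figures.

M c_p dT/dt = ṁ c_p (T_in − T) + Q̇.
τ = M/ṁ = 366.108 s; T_ss = T_in + Q̇/(ṁ c_p) = 36.29 + 87.20/(1.729·3.724) = 49.8329 °C.
This is linear first-order; T(t) = T_ss + (T₀ − T_ss) e^(−t/τ).
T(335.8) = 49.8329 + (-39.2229)·e^(−335.8/366.108) = 49.8329 + (-39.2229)·0.399630 = 34.1583 °C.

34.16 °C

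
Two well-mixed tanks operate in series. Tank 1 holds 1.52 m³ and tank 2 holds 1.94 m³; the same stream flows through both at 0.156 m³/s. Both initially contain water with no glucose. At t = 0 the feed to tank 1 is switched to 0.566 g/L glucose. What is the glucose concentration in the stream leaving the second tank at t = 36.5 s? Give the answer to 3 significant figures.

Species balance on tank i: dCᵢ/dt = (Cᵢ₋₁ − Cᵢ)/τᵢ with τᵢ = Vᵢ/Q.
τ₁ = 1.52/0.156 = 9.7436 s; τ₂ = 1.94/0.156 = 12.436 s.
Tank 1: C₁ = C_in(1 − e^(−t/τ₁)). Tank 2 (τ₁ ≠ τ₂): C₂ = C_in[1 − (τ₁ e^(−t/τ₁) − τ₂ e^(−t/τ₂))/(τ₁ − τ₂)].
At t = 36.5: e^(−t/τ₁) = 0.023611, e^(−t/τ₂) = 0.053128.
C₂ = 0.566·[1 − (9.7436·0.023611 − 12.436·0.053128)/(-2.6923)] = 0.566·0.84005 = 0.47547 g/L.

0.475 g/L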